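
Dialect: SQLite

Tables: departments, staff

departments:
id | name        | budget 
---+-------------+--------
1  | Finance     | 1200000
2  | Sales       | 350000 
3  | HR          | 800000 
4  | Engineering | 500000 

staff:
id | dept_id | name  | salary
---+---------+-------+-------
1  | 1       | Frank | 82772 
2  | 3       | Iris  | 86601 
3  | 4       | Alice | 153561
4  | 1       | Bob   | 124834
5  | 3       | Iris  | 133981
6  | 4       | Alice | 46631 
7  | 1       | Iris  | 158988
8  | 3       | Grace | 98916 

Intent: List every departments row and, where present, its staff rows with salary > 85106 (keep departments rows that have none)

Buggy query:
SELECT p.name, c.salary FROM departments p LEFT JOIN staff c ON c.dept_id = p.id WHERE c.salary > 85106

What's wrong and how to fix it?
Bug: Filtering c.salary in WHERE discards the NULL rows produced by LEFT JOIN, turning it into an inner join

Fix: Put 'c.salary > 85106' in the JOIN's ON clause instead of WHERE

Corrected query:
SELECT p.name, c.salary FROM departments p LEFT JOIN staff c ON c.dept_id = p.id AND c.salary > 85106

Result:
name        | salary
------------+-------
Finance     | 124834
Finance     | 158988
Sales       | NULL  
HR          | 86601 
HR          | 98916 
HR          | 133981
Engineering | 153561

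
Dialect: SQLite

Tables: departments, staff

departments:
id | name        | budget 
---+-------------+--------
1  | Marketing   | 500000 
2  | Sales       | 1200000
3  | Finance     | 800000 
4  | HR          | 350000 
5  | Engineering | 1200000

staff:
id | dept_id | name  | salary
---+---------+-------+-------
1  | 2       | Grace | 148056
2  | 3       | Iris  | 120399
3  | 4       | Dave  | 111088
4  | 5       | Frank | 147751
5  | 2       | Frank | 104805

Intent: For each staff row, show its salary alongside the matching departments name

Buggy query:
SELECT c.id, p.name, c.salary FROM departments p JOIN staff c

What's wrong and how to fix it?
Bug: JOIN with no ON clause produces a cartesian product; every staff row pairs with every departments row

Fix: Add ON c.dept_id = p.id to the JOIN

Corrected query:
SELECT c.id, p.name, c.salary FROM departments p JOIN staff c ON c.dept_id = p.id

Result:
id | name        | salary
---+-------------+-------
1  | Sales       | 148056
2  | Finance     | 120399
3  | HR          | 111088
4  | Engineering | 147751
5  | Sales       | 104805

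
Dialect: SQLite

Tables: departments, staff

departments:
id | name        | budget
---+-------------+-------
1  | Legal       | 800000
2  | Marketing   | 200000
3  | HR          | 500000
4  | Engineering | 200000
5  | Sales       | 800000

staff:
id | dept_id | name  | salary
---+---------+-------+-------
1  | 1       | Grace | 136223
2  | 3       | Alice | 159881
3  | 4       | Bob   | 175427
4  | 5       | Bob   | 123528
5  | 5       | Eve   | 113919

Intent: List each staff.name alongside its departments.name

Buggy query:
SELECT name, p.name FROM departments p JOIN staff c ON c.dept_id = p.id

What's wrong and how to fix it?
Bug: 'name' exists in both joined tables, so the database can't tell which one is meant

Fix: Prefix ambiguous columns with the table alias

Corrected query:
SELECT c.name, p.name FROM departments p JOIN staff c ON c.dept_id = p.id

Result:
name  | name       
------+------------
Grace | Legal      
Alice | HR         
Bob   | Engineering
Bob   | Sales      
Eve   | Sales      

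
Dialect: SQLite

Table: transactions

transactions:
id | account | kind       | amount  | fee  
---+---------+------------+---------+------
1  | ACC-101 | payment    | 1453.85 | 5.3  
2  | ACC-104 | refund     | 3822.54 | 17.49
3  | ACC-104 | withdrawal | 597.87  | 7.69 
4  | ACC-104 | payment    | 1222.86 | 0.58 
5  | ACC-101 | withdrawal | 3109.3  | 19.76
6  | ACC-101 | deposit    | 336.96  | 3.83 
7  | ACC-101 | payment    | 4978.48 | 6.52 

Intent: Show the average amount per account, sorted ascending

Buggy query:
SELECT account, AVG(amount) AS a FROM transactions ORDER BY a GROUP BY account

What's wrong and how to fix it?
Bug: GROUP BY must precede ORDER BY

Fix: Reorder: SELECT … FROM … GROUP BY … ORDER BY …

Corrected query:
SELECT account, AVG(amount) AS a FROM transactions GROUP BY account ORDER BY a

Result:
account | a        
--------+----------
ACC-104 | 1881.09  
ACC-101 | 2469.6475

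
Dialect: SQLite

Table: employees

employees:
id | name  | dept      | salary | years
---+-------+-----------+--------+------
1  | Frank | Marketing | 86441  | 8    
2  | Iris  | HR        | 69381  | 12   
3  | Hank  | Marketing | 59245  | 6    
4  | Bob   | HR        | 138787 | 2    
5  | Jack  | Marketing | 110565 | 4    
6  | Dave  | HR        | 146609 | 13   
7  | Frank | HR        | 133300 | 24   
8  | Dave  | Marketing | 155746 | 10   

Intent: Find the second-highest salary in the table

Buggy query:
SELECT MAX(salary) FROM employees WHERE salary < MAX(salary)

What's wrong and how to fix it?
Bug: MAX(salary) on the right of the comparison is an aggregate-in-WHERE error

Fix: Compute the overall MAX in a subquery, then take MAX of rows below it

Corrected query:
SELECT MAX(salary) FROM employees WHERE salary < (SELECT MAX(salary) FROM employees)

Result:
MAX(salary)
-----------
146609     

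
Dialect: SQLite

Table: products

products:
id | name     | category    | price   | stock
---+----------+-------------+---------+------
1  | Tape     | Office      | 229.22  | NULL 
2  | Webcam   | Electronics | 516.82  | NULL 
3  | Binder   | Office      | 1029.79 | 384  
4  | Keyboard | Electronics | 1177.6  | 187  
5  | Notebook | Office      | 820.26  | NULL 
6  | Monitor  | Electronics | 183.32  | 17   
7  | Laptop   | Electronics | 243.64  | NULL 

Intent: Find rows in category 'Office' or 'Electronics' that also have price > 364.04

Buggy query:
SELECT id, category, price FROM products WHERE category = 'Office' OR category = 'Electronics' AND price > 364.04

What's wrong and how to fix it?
Bug: Without parentheses, AND is evaluated before OR, so the price filter only applies to the 'Electronics' branch

Fix: Add parentheses around the OR so the AND applies to both alternatives

Corrected query:
SELECT id, category, price FROM products WHERE (category = 'Office' OR category = 'Electronics') AND price > 364.04

Result:
id | category    | price  
---+-------------+--------
2  | Electronics | 516.82 
3  | Office      | 1029.79
4  | Electronics | 1177.6 
5  | Office      | 820.26 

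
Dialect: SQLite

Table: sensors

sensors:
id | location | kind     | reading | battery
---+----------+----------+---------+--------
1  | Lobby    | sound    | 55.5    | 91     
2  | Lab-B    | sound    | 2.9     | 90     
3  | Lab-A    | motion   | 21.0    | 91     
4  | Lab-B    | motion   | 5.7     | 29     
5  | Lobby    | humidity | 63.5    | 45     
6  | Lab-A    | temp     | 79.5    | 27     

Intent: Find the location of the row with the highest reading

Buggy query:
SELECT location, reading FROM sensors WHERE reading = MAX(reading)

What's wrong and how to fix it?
Bug: WHERE is evaluated per row; an aggregate over the whole table isn't defined there

Fix: Wrap MAX in a scalar subquery so WHERE compares against a single value

Corrected query:
SELECT location, reading FROM sensors WHERE reading = (SELECT MAX(reading) FROM sensors)

Result:
location | reading
---------+--------
Lab-A    | 79.5   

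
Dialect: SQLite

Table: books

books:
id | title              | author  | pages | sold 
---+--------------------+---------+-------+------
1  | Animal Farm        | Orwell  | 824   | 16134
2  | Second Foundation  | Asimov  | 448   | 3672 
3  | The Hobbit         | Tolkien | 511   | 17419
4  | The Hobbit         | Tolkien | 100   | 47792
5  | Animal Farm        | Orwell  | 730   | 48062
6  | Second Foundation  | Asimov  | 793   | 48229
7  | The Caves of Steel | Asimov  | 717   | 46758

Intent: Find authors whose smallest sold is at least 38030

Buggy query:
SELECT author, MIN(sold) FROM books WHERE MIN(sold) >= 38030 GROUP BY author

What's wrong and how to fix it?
Bug: MIN() in WHERE is a misuse of aggregate

Fix: Use HAVING for the per-group MIN condition

Corrected query:
SELECT author, MIN(sold) FROM books GROUP BY author HAVING MIN(sold) >= 38030

Result:
(no rows)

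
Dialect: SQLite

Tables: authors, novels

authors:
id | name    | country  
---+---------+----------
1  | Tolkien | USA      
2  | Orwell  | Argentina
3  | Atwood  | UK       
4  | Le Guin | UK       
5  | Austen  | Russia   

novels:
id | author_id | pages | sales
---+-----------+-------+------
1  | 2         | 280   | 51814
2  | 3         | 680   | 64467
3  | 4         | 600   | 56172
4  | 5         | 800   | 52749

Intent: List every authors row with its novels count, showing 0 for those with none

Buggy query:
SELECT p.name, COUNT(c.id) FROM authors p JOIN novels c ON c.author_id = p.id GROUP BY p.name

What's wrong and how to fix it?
Bug: INNER JOIN drops authors rows that have no matching novels rows

Fix: Switch to LEFT JOIN to retain unmatched parent rows

Corrected query:
SELECT p.name, COUNT(c.id) FROM authors p LEFT JOIN novels c ON c.author_id = p.id GROUP BY p.name

Result:
name    | COUNT(c.id)
--------+------------
Atwood  | 1          
Austen  | 1          
Le Guin | 1          
Orwell  | 1          
Tolkien | 0          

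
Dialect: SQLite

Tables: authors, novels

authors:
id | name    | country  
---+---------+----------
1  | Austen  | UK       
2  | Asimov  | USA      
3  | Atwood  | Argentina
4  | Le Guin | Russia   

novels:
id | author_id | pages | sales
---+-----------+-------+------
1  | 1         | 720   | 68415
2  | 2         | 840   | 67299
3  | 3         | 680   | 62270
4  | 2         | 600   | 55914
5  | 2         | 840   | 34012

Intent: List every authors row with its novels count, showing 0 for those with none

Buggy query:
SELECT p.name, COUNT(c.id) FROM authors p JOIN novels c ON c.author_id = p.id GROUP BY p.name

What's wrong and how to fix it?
Bug: An inner join excludes parents with zero children

Fix: Switch to LEFT JOIN to retain unmatched parent rows

Corrected query:
SELECT p.name, COUNT(c.id) FROM authors p LEFT JOIN novels c ON c.author_id = p.id GROUP BY p.name

Result:
name    | COUNT(c.id)
--------+------------
Asimov  | 3          
Atwood  | 1          
Austen  | 1          
Le Guin | 0          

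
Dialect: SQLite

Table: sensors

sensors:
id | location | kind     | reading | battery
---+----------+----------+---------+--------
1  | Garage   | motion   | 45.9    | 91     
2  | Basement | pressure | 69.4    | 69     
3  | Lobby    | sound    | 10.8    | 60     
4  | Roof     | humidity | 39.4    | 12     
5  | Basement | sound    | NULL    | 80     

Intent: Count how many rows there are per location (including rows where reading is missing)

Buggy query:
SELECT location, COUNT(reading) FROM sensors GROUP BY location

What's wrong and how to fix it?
Bug: COUNT(column) counts non-NULL values only; rows with NULL reading aren't counted

Fix: Use COUNT(*) to count all rows regardless of NULL

Corrected query:
SELECT location, COUNT(*) FROM sensors GROUP BY location

Result:
location | COUNT(*)
---------+---------
Basement | 2       
Garage   | 1       
Lobby    | 1       
Roof     | 1       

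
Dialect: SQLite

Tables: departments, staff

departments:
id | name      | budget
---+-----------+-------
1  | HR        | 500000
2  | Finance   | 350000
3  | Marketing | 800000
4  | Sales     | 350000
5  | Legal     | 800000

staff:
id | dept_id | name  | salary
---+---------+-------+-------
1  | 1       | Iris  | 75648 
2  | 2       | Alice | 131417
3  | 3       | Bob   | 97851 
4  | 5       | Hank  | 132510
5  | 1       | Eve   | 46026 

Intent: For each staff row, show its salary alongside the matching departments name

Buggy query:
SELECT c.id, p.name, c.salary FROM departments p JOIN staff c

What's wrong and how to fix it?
Bug: Missing join condition: each staff row is matched to all departments rows instead of just its own

Fix: Add ON c.dept_id = p.id to the JOIN

Corrected query:
SELECT c.id, p.name, c.salary FROM departments p JOIN staff c ON c.dept_id = p.id

Result:
id | name      | salary
---+-----------+-------
1  | HR        | 75648 
2  | Finance   | 131417
3  | Marketing | 97851 
4  | Legal     | 132510
5  | HR        | 46026 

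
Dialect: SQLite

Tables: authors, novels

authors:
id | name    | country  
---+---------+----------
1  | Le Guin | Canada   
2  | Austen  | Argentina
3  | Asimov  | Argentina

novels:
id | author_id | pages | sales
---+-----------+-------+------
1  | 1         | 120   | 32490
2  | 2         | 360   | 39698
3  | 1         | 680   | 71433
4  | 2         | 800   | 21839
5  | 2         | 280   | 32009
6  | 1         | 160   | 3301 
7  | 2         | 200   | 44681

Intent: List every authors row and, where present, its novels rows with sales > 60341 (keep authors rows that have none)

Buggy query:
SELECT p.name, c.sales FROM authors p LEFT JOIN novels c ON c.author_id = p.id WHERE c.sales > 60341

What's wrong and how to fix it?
Bug: Filtering c.sales in WHERE discards the NULL rows produced by LEFT JOIN, turning it into an inner join

Fix: Put 'c.sales > 60341' in the JOIN's ON clause instead of WHERE

Corrected query:
SELECT p.name, c.sales FROM authors p LEFT JOIN novels c ON c.author_id = p.id AND c.sales > 60341

Result:
name    | sales
--------+------
Le Guin | 71433
Austen  | NULL 
Asimov  | NULL 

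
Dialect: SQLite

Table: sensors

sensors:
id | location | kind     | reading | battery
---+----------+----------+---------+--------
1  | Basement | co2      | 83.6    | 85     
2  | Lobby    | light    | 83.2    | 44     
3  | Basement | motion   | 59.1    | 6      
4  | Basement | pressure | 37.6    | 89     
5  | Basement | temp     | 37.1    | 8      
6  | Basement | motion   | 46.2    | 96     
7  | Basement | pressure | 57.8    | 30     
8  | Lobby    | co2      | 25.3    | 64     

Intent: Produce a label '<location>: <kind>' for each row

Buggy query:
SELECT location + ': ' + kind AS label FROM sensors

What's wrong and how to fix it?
Bug: '+' is numeric addition; on text columns SQLite converts them to 0 instead of concatenating

Fix: Replace + with || to concatenate text

Corrected query:
SELECT location || ': ' || kind AS label FROM sensors

Result:
label             
------------------
Basement: co2     
Lobby: light      
Basement: motion  
Basement: pressure
Basement: temp    
Basement: motion  
Basement: pressure
Lobby: co2        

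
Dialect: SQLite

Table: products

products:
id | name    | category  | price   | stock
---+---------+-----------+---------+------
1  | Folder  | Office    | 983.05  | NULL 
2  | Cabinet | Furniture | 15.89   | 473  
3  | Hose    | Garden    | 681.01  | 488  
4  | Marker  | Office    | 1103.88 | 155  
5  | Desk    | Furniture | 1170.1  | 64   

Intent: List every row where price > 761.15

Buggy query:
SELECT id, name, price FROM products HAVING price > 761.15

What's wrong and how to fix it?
Bug: This is a non-aggregate query (no GROUP BY, no aggregates), so in SQLite the HAVING clause is invalid here; a row-level condition belongs in WHERE

Fix: Replace HAVING with WHERE since the condition applies to individual rows

Corrected query:
SELECT id, name, price FROM products WHERE price > 761.15

Result:
id | name   | price  
---+--------+--------
1  | Folder | 983.05 
4  | Marker | 1103.88
5  | Desk   | 1170.1 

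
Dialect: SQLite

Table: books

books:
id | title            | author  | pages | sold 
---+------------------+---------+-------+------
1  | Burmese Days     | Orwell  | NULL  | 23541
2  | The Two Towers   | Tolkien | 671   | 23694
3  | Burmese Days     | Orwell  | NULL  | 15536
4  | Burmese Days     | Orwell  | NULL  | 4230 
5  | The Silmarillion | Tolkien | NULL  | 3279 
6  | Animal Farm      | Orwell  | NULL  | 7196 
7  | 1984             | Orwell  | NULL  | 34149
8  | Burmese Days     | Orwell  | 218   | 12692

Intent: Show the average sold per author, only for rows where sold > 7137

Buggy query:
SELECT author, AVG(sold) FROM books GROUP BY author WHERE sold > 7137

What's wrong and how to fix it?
Bug: WHERE cannot follow GROUP BY

Fix: Move the WHERE clause before GROUP BY

Corrected query:
SELECT author, AVG(sold) FROM books WHERE sold > 7137 GROUP BY author

Result:
author  | AVG(sold)
--------+----------
Orwell  | 18622.8  
Tolkien | 23694    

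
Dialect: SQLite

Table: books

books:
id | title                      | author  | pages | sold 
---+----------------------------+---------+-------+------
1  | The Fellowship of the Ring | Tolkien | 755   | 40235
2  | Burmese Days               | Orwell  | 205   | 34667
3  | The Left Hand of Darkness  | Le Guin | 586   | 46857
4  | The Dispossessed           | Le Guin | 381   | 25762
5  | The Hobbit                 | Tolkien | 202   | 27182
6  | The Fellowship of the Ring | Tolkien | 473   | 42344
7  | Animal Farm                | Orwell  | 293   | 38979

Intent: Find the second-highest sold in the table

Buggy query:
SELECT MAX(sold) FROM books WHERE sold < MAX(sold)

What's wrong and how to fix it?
Bug: MAX(sold) on the right of the comparison is an aggregate-in-WHERE error

Fix: Put the inner MAX in a scalar subquery

Corrected query:
SELECT MAX(sold) FROM books WHERE sold < (SELECT MAX(sold) FROM books)

Result:
MAX(sold)
---------
42344    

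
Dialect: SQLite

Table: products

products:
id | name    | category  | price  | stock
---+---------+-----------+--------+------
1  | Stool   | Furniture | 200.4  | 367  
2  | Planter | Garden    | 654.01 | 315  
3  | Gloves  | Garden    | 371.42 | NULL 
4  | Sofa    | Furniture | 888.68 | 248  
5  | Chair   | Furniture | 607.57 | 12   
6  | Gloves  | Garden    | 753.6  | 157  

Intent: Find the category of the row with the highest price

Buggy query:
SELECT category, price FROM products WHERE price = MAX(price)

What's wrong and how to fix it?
Bug: WHERE is evaluated per row; an aggregate over the whole table isn't defined there

Fix: Use a subquery: WHERE price = (SELECT MAX(price) FROM products)

Corrected query:
SELECT category, price FROM products WHERE price = (SELECT MAX(price) FROM products)

Result:
category  | price 
----------+-------
Furniture | 888.68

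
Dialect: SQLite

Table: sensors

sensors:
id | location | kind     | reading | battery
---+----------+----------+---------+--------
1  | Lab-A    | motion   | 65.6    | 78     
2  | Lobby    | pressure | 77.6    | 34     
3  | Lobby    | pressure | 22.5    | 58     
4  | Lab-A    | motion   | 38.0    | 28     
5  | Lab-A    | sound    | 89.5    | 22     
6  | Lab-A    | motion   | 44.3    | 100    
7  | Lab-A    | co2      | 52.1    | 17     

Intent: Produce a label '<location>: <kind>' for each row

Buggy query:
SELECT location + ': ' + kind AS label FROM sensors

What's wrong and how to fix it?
Bug: '+' is numeric addition; on text columns SQLite converts them to 0 instead of concatenating

Fix: Use the || operator for string concatenation

Corrected query:
SELECT location || ': ' || kind AS label FROM sensors

Result:
label          
---------------
Lab-A: motion  
Lobby: pressure
Lobby: pressure
Lab-A: motion  
Lab-A: sound   
Lab-A: motion  
Lab-A: co2     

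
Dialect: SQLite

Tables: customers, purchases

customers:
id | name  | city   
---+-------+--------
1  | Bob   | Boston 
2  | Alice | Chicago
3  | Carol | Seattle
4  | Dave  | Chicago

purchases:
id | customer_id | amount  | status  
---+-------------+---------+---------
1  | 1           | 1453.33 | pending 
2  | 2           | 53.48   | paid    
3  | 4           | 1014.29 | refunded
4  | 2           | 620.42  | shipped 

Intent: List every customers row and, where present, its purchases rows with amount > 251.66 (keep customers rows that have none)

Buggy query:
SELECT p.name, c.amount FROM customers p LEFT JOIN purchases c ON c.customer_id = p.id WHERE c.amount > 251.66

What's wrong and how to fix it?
Bug: A WHERE condition on the right-hand table after LEFT JOIN drops unmatched parents

Fix: Put 'c.amount > 251.66' in the JOIN's ON clause instead of WHERE

Corrected query:
SELECT p.name, c.amount FROM customers p LEFT JOIN purchases c ON c.customer_id = p.id AND c.amount > 251.66

Result:
name  | amount 
------+--------
Bob   | 1453.33
Alice | 620.42 
Carol | NULL   
Dave  | 1014.29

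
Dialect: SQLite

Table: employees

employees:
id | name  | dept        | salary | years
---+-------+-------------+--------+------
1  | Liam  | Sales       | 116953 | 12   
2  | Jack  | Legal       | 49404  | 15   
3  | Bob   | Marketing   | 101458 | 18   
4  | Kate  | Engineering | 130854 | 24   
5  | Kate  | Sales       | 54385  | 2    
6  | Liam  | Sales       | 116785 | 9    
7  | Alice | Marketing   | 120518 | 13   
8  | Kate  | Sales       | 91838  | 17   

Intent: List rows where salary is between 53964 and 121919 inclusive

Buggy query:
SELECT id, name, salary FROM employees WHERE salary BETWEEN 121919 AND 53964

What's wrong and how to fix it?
Bug: The bounds are reversed; BETWEEN a AND b requires a <= b to match anything

Fix: Write BETWEEN 53964 AND 121919

Corrected query:
SELECT id, name, salary FROM employees WHERE salary BETWEEN 53964 AND 121919

Result:
id | name  | salary
---+-------+-------
1  | Liam  | 116953
3  | Bob   | 101458
5  | Kate  | 54385 
6  | Liam  | 116785
7  | Alice | 120518
8  | Kate  | 91838 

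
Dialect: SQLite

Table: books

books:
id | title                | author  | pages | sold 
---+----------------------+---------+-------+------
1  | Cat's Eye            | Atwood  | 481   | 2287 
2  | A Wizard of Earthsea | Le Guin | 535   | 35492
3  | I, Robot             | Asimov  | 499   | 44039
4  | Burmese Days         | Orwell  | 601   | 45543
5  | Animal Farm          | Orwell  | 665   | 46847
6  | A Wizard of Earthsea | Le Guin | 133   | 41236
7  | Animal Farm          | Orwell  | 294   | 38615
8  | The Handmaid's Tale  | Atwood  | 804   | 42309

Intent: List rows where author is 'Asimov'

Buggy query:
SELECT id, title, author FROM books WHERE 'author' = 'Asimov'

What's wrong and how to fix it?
Bug: Single quotes denote string literals in SQL; the column name is being compared as a constant string

Fix: Remove the quotes around the column name (or use double quotes for an identifier)

Corrected query:
SELECT id, title, author FROM books WHERE author = 'Asimov'

Result:
id | title    | author
---+----------+-------
3  | I, Robot | Asimov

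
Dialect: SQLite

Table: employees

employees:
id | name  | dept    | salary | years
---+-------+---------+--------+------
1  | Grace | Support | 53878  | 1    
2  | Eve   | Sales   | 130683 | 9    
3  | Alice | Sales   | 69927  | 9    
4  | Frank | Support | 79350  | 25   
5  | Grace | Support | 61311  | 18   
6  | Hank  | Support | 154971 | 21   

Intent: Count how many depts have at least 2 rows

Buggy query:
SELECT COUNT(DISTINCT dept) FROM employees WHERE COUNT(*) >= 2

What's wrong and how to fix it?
Bug: COUNT(*) cannot appear in WHERE; the per-group count doesn't exist yet

Fix: Group first with HAVING COUNT(*) >= 2, then COUNT the resulting groups

Corrected query:
SELECT COUNT(*) FROM (SELECT dept FROM employees GROUP BY dept HAVING COUNT(*) >= 2)

Result:
COUNT(*)
--------
2       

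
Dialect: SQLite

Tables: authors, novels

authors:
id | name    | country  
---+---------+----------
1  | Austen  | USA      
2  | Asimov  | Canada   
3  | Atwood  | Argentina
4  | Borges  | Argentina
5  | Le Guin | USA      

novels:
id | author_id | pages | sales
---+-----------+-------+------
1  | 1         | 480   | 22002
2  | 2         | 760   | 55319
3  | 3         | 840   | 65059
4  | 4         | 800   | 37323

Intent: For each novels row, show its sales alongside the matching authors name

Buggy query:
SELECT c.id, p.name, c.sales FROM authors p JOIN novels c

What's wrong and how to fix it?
Bug: JOIN with no ON clause produces a cartesian product; every novels row pairs with every authors row

Fix: Add ON c.author_id = p.id to the JOIN

Corrected query:
SELECT c.id, p.name, c.sales FROM authors p JOIN novels c ON c.author_id = p.id

Result:
id | name   | sales
---+--------+------
1  | Austen | 22002
2  | Asimov | 55319
3  | Atwood | 65059
4  | Borges | 37323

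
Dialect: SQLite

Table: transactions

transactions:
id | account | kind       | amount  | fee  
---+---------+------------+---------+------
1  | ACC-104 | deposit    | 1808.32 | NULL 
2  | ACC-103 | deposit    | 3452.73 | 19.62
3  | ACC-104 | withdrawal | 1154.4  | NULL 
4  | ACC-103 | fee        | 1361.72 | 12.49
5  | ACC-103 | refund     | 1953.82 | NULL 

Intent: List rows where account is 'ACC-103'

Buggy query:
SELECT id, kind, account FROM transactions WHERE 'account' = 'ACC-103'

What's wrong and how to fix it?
Bug: Single quotes denote string literals in SQL; the column name is being compared as a constant string

Fix: Remove the quotes around the column name (or use double quotes for an identifier)

Corrected query:
SELECT id, kind, account FROM transactions WHERE account = 'ACC-103'

Result:
id | kind    | account
---+---------+--------
2  | deposit | ACC-103
4  | fee     | ACC-103
5  | refund  | ACC-103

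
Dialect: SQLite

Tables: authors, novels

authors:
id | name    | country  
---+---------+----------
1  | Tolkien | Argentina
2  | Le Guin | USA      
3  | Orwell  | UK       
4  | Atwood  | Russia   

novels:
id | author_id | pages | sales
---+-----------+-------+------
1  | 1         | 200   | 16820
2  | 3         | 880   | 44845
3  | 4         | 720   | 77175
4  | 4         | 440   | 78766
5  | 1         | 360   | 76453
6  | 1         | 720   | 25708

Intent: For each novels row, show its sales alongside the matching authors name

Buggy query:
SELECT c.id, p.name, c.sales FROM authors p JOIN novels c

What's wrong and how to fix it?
Bug: Missing join condition: each novels row is matched to all authors rows instead of just its own

Fix: Add ON c.author_id = p.id to the JOIN

Corrected query:
SELECT c.id, p.name, c.sales FROM authors p JOIN novels c ON c.author_id = p.id

Result:
id | name    | sales
---+---------+------
1  | Tolkien | 16820
2  | Orwell  | 44845
3  | Atwood  | 77175
4  | Atwood  | 78766
5  | Tolkien | 76453
6  | Tolkien | 25708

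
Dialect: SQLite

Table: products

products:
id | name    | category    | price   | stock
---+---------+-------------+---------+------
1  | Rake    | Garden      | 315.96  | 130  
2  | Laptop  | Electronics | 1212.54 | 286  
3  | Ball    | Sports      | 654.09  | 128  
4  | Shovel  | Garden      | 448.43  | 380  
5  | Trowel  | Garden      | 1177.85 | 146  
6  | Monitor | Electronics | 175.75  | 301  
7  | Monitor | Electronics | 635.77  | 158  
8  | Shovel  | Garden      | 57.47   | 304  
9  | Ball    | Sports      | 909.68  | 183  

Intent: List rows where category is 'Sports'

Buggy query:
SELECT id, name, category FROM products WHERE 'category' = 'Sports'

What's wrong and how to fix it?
Bug: 'category' in single quotes is a string literal, not the column; the comparison is literal-vs-literal and never true

Fix: Remove the quotes around the column name (or use double quotes for an identifier)

Corrected query:
SELECT id, name, category FROM products WHERE category = 'Sports'

Result:
id | name | category
---+------+---------
3  | Ball | Sports  
9  | Ball | Sports  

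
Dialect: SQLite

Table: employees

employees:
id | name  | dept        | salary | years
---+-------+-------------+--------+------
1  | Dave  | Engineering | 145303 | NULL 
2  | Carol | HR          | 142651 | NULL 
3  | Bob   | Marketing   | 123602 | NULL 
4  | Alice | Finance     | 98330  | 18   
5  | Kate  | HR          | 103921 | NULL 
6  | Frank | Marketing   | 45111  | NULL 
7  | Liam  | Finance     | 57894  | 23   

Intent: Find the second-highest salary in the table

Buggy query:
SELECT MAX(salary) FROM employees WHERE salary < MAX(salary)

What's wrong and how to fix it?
Bug: MAX(salary) on the right of the comparison is an aggregate-in-WHERE error

Fix: Compute the overall MAX in a subquery, then take MAX of rows below it

Corrected query:
SELECT MAX(salary) FROM employees WHERE salary < (SELECT MAX(salary) FROM employees)

Result:
MAX(salary)
-----------
142651     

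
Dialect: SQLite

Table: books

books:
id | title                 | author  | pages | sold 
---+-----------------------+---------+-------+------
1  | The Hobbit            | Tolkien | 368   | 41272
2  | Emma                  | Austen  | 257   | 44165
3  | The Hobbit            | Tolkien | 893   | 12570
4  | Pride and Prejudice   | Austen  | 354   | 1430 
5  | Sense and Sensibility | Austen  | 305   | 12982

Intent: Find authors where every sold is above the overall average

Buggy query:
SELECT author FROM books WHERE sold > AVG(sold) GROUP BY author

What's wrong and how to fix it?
Bug: WHERE evaluates per row before aggregation, so AVG() is unavailable

Fix: Use a subquery for AVG and a HAVING MIN(...) filter so the condition holds for every row in the group

Corrected query:
SELECT author FROM books GROUP BY author HAVING MIN(sold) > (SELECT AVG(sold) FROM books)

Result:
(no rows)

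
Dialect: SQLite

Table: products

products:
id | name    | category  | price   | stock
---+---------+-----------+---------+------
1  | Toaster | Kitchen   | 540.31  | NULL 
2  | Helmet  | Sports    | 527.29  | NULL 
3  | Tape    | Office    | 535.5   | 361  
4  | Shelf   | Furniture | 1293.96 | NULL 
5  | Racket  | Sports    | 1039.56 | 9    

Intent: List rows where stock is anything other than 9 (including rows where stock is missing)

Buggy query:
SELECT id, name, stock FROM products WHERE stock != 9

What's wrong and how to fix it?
Bug: 'stock != 9' is unknown when stock is NULL, so NULL rows are silently excluded

Fix: Handle NULL separately with IS NULL alongside the inequality

Corrected query:
SELECT id, name, stock FROM products WHERE stock != 9 OR stock IS NULL

Result:
id | name    | stock
---+---------+------
1  | Toaster | NULL 
2  | Helmet  | NULL 
3  | Tape    | 361  
4  | Shelf   | NULL 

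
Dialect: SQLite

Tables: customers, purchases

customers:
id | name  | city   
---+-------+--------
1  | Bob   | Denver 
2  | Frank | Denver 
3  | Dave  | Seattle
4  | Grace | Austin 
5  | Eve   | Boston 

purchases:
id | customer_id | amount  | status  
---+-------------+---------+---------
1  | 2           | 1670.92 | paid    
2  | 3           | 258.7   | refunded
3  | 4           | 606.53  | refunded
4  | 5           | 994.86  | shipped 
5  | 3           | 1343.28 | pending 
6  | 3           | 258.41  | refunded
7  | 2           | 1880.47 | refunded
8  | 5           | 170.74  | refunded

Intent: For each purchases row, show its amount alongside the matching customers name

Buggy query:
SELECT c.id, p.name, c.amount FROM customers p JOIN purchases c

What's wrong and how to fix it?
Bug: JOIN with no ON clause produces a cartesian product; every purchases row pairs with every customers row

Fix: Add ON c.customer_id = p.id to the JOIN

Corrected query:
SELECT c.id, p.name, c.amount FROM customers p JOIN purchases c ON c.customer_id = p.id

Result:
id | name  | amount 
---+-------+--------
1  | Frank | 1670.92
2  | Dave  | 258.7  
3  | Grace | 606.53 
4  | Eve   | 994.86 
5  | Dave  | 1343.28
6  | Dave  | 258.41 
7  | Frank | 1880.47
8  | Eve   | 170.74 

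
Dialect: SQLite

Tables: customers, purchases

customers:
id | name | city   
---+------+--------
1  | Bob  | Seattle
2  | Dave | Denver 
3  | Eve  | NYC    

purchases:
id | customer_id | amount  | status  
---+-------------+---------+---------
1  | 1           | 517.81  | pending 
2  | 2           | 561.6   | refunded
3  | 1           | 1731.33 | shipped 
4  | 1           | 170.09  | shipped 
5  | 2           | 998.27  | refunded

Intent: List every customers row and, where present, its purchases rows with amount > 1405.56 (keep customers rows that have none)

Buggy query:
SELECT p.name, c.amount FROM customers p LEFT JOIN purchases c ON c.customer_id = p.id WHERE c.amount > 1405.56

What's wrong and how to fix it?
Bug: A WHERE condition on the right-hand table after LEFT JOIN drops unmatched parents

Fix: Put 'c.amount > 1405.56' in the JOIN's ON clause instead of WHERE

Corrected query:
SELECT p.name, c.amount FROM customers p LEFT JOIN purchases c ON c.customer_id = p.id AND c.amount > 1405.56

Result:
name | amount 
-----+--------
Bob  | 1731.33
Dave | NULL   
Eve  | NULL   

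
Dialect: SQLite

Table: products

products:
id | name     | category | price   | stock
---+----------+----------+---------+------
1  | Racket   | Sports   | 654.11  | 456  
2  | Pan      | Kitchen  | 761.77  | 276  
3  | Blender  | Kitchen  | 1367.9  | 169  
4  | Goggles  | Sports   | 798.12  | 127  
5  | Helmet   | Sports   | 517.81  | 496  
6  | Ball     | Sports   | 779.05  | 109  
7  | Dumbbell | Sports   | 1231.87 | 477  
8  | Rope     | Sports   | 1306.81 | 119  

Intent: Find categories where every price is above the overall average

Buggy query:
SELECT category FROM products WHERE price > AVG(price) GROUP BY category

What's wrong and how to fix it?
Bug: WHERE evaluates per row before aggregation, so AVG() is unavailable

Fix: Compute the overall average in a scalar subquery and compare each group's MIN against it in HAVING

Corrected query:
SELECT category FROM products GROUP BY category HAVING MIN(price) > (SELECT AVG(price) FROM products)

Result:
(no rows)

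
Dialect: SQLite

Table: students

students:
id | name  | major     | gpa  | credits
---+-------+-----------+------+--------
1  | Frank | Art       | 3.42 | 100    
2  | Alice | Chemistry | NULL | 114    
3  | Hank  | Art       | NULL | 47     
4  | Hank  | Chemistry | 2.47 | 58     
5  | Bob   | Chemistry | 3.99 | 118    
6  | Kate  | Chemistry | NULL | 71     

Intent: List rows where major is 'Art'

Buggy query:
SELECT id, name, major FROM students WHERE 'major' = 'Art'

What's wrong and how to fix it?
Bug: Single quotes denote string literals in SQL; the column name is being compared as a constant string

Fix: Reference the column as major without single quotes

Corrected query:
SELECT id, name, major FROM students WHERE major = 'Art'

Result:
id | name  | major
---+-------+------
1  | Frank | Art  
3  | Hank  | Art  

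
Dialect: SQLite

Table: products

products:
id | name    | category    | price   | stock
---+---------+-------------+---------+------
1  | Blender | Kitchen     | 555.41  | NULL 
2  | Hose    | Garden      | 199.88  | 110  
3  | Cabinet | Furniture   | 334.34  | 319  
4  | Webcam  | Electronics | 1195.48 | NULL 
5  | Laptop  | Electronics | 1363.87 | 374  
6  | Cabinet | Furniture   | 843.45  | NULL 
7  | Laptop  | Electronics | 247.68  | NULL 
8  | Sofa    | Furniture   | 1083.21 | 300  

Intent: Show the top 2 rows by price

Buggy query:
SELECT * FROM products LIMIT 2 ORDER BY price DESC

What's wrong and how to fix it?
Bug: LIMIT must come after ORDER BY

Fix: Sort with ORDER BY, then apply LIMIT

Corrected query:
SELECT * FROM products ORDER BY price DESC LIMIT 2

Result:
id | name   | category    | price   | stock
---+--------+-------------+---------+------
5  | Laptop | Electronics | 1363.87 | 374  
4  | Webcam | Electronics | 1195.48 | NULL 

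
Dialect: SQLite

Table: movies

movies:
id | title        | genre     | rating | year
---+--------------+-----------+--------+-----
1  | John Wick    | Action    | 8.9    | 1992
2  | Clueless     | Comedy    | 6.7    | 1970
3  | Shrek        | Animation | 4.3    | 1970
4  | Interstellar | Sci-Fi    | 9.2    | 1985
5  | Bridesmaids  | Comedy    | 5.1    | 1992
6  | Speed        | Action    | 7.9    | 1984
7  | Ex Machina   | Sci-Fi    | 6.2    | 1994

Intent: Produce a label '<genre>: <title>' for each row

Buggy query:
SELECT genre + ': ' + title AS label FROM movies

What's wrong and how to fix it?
Bug: SQLite uses || for string concatenation; + coerces text to numbers (yielding 0)

Fix: Use the || operator for string concatenation

Corrected query:
SELECT genre || ': ' || title AS label FROM movies

Result:
label               
--------------------
Action: John Wick   
Comedy: Clueless    
Animation: Shrek    
Sci-Fi: Interstellar
Comedy: Bridesmaids 
Action: Speed       
Sci-Fi: Ex Machina  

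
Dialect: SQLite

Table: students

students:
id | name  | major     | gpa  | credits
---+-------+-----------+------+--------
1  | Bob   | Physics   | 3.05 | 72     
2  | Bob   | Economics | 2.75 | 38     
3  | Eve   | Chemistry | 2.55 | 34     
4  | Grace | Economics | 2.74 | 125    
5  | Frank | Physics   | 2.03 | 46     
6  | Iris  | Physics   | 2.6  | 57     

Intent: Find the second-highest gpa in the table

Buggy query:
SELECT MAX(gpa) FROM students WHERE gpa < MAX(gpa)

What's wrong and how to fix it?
Bug: The inner MAX is an aggregate inside WHERE, which is not allowed

Fix: Compute the overall MAX in a subquery, then take MAX of rows below it

Corrected query:
SELECT MAX(gpa) FROM students WHERE gpa < (SELECT MAX(gpa) FROM students)

Result:
MAX(gpa)
--------
2.75    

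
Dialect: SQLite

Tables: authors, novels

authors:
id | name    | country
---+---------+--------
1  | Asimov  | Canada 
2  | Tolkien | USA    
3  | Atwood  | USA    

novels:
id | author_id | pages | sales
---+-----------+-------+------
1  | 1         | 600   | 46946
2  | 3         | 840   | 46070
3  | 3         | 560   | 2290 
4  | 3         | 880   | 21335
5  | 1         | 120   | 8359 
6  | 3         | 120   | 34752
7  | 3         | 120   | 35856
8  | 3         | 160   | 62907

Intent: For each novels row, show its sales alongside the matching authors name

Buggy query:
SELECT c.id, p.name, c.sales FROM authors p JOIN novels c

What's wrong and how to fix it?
Bug: JOIN with no ON clause produces a cartesian product; every novels row pairs with every authors row

Fix: Specify the join condition linking the foreign key to the parent id

Corrected query:
SELECT c.id, p.name, c.sales FROM authors p JOIN novels c ON c.author_id = p.id

Result:
id | name   | sales
---+--------+------
1  | Asimov | 46946
2  | Atwood | 46070
3  | Atwood | 2290 
4  | Atwood | 21335
5  | Asimov | 8359 
6  | Atwood | 34752
7  | Atwood | 35856
8  | Atwood | 62907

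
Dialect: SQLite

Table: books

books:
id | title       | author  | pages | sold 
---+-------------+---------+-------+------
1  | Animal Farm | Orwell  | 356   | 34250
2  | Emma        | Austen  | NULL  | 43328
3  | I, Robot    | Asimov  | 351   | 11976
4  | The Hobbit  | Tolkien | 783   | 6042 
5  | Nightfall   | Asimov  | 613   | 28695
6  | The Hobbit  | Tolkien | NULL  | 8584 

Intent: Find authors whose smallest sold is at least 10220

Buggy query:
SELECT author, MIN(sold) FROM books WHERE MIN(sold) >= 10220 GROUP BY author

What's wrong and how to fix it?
Bug: Aggregates like MIN are computed per group after WHERE runs

Fix: Replace WHERE with HAVING after the GROUP BY

Corrected query:
SELECT author, MIN(sold) FROM books GROUP BY author HAVING MIN(sold) >= 10220

Result:
author | MIN(sold)
-------+----------
Asimov | 11976    
Austen | 43328    
Orwell | 34250    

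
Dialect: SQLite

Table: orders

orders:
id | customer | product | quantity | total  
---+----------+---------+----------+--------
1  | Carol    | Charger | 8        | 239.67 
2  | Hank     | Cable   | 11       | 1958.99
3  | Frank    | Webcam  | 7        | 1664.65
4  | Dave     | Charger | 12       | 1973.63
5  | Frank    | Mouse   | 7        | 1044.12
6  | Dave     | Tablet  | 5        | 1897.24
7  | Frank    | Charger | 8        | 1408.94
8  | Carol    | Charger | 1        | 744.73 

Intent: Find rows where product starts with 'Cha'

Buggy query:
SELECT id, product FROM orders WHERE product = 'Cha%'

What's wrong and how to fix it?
Bug: Wildcards only work with LIKE; '=' treats '%' as a literal character

Fix: Replace '=' with LIKE so 'Cha%' is treated as a pattern

Corrected query:
SELECT id, product FROM orders WHERE product LIKE 'Cha%'

Result:
id | product
---+--------
1  | Charger
4  | Charger
7  | Charger
8  | Charger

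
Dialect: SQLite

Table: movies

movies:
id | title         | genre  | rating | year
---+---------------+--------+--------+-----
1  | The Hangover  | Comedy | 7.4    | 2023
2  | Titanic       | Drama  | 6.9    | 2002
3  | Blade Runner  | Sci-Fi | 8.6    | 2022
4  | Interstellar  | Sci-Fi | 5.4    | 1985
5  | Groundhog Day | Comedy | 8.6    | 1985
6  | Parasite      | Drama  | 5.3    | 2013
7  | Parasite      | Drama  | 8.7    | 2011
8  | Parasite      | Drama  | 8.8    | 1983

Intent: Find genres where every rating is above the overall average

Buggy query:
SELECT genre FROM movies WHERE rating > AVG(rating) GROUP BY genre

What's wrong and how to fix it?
Bug: WHERE evaluates per row before aggregation, so AVG() is unavailable

Fix: Use a subquery for AVG and a HAVING MIN(...) filter so the condition holds for every row in the group

Corrected query:
SELECT genre FROM movies GROUP BY genre HAVING MIN(rating) > (SELECT AVG(rating) FROM movies)

Result:
(no rows)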